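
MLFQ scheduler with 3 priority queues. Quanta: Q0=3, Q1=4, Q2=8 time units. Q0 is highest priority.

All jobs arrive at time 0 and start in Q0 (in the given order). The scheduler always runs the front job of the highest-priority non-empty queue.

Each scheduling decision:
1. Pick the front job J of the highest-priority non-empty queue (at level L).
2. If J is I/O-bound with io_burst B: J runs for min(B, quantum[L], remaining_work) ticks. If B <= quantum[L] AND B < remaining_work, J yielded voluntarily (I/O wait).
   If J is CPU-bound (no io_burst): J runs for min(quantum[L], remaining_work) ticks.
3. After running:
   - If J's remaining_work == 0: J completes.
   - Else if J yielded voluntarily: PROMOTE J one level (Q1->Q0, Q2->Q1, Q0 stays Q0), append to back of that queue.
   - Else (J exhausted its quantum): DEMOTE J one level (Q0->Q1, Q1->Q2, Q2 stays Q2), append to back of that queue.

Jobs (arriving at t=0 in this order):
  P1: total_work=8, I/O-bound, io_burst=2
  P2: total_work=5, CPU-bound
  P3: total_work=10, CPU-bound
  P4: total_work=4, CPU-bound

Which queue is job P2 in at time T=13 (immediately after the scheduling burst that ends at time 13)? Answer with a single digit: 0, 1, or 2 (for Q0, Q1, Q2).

t=0-2: P1@Q0 runs 2, rem=6, I/O yield, promote→Q0. Q0=[P2,P3,P4,P1] Q1=[] Q2=[]
t=2-5: P2@Q0 runs 3, rem=2, quantum used, demote→Q1. Q0=[P3,P4,P1] Q1=[P2] Q2=[]
t=5-8: P3@Q0 runs 3, rem=7, quantum used, demote→Q1. Q0=[P4,P1] Q1=[P2,P3] Q2=[]
t=8-11: P4@Q0 runs 3, rem=1, quantum used, demote→Q1. Q0=[P1] Q1=[P2,P3,P4] Q2=[]
t=11-13: P1@Q0 runs 2, rem=4, I/O yield, promote→Q0. Q0=[P1] Q1=[P2,P3,P4] Q2=[]
t=13-15: P1@Q0 runs 2, rem=2, I/O yield, promote→Q0. Q0=[P1] Q1=[P2,P3,P4] Q2=[]
t=15-17: P1@Q0 runs 2, rem=0, completes. Q0=[] Q1=[P2,P3,P4] Q2=[]
t=17-19: P2@Q1 runs 2, rem=0, completes. Q0=[] Q1=[P3,P4] Q2=[]
t=19-23: P3@Q1 runs 4, rem=3, quantum used, demote→Q2. Q0=[] Q1=[P4] Q2=[P3]
t=23-24: P4@Q1 runs 1, rem=0, completes. Q0=[] Q1=[] Q2=[P3]
t=24-27: P3@Q2 runs 3, rem=0, completes. Q0=[] Q1=[] Q2=[]

Answer: 1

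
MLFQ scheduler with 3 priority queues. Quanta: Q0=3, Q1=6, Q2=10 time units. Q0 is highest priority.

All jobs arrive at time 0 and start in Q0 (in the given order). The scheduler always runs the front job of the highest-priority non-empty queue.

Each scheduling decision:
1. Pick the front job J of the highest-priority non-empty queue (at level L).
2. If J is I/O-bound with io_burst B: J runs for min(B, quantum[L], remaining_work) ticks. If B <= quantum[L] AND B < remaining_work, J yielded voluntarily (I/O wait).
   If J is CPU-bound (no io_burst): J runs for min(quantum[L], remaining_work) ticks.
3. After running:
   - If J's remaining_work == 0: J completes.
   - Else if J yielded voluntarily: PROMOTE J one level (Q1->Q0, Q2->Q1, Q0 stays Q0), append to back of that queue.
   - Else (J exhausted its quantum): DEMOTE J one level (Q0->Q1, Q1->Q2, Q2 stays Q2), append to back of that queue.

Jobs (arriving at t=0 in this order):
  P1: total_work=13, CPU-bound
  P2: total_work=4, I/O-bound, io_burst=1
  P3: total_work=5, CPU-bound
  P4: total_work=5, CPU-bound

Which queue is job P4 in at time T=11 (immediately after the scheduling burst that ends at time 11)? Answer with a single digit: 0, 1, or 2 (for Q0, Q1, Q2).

t=0-3: P1@Q0 runs 3, rem=10, quantum used, demote→Q1. Q0=[P2,P3,P4] Q1=[P1] Q2=[]
t=3-4: P2@Q0 runs 1, rem=3, I/O yield, promote→Q0. Q0=[P3,P4,P2] Q1=[P1] Q2=[]
t=4-7: P3@Q0 runs 3, rem=2, quantum used, demote→Q1. Q0=[P4,P2] Q1=[P1,P3] Q2=[]
t=7-10: P4@Q0 runs 3, rem=2, quantum used, demote→Q1. Q0=[P2] Q1=[P1,P3,P4] Q2=[]
t=10-11: P2@Q0 runs 1, rem=2, I/O yield, promote→Q0. Q0=[P2] Q1=[P1,P3,P4] Q2=[]
t=11-12: P2@Q0 runs 1, rem=1, I/O yield, promote→Q0. Q0=[P2] Q1=[P1,P3,P4] Q2=[]
t=12-13: P2@Q0 runs 1, rem=0, completes. Q0=[] Q1=[P1,P3,P4] Q2=[]
t=13-19: P1@Q1 runs 6, rem=4, quantum used, demote→Q2. Q0=[] Q1=[P3,P4] Q2=[P1]
t=19-21: P3@Q1 runs 2, rem=0, completes. Q0=[] Q1=[P4] Q2=[P1]
t=21-23: P4@Q1 runs 2, rem=0, completes. Q0=[] Q1=[] Q2=[P1]
t=23-27: P1@Q2 runs 4, rem=0, completes. Q0=[] Q1=[] Q2=[]

Answer: 1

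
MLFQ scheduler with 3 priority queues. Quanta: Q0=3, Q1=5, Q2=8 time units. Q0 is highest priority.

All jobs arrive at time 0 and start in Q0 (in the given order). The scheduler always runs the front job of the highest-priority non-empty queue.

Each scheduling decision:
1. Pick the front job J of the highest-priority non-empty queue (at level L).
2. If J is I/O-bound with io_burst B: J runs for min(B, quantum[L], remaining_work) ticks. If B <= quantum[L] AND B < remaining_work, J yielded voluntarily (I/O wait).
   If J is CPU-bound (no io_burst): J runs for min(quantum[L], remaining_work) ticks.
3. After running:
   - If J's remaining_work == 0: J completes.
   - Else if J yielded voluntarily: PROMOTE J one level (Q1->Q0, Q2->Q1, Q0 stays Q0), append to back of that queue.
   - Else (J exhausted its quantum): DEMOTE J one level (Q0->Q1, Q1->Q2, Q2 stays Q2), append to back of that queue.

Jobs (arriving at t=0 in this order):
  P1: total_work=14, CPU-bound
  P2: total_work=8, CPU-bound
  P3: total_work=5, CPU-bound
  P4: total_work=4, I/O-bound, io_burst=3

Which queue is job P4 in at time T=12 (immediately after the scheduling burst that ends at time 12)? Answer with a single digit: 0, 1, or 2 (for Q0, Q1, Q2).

t=0-3: P1@Q0 runs 3, rem=11, quantum used, demote→Q1. Q0=[P2,P3,P4] Q1=[P1] Q2=[]
t=3-6: P2@Q0 runs 3, rem=5, quantum used, demote→Q1. Q0=[P3,P4] Q1=[P1,P2] Q2=[]
t=6-9: P3@Q0 runs 3, rem=2, quantum used, demote→Q1. Q0=[P4] Q1=[P1,P2,P3] Q2=[]
t=9-12: P4@Q0 runs 3, rem=1, I/O yield, promote→Q0. Q0=[P4] Q1=[P1,P2,P3] Q2=[]
t=12-13: P4@Q0 runs 1, rem=0, completes. Q0=[] Q1=[P1,P2,P3] Q2=[]
t=13-18: P1@Q1 runs 5, rem=6, quantum used, demote→Q2. Q0=[] Q1=[P2,P3] Q2=[P1]
t=18-23: P2@Q1 runs 5, rem=0, completes. Q0=[] Q1=[P3] Q2=[P1]
t=23-25: P3@Q1 runs 2, rem=0, completes. Q0=[] Q1=[] Q2=[P1]
t=25-31: P1@Q2 runs 6, rem=0, completes. Q0=[] Q1=[] Q2=[]

Answer: 0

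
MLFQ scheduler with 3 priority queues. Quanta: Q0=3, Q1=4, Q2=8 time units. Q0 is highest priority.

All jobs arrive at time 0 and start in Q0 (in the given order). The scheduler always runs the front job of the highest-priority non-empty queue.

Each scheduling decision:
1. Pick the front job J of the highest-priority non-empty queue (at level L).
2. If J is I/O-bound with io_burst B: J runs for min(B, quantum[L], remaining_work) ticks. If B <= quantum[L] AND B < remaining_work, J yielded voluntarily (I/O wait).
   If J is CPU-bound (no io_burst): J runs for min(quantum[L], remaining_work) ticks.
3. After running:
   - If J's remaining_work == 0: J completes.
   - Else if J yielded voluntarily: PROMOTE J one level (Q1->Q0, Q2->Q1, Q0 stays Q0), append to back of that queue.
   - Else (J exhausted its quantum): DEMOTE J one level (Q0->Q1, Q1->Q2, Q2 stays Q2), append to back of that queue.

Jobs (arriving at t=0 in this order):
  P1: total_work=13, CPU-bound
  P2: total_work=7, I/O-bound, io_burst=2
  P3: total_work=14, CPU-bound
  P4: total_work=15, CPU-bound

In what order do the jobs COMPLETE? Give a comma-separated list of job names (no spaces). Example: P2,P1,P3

Answer: P2,P1,P3,P4

Derivation:
t=0-3: P1@Q0 runs 3, rem=10, quantum used, demote→Q1. Q0=[P2,P3,P4] Q1=[P1] Q2=[]
t=3-5: P2@Q0 runs 2, rem=5, I/O yield, promote→Q0. Q0=[P3,P4,P2] Q1=[P1] Q2=[]
t=5-8: P3@Q0 runs 3, rem=11, quantum used, demote→Q1. Q0=[P4,P2] Q1=[P1,P3] Q2=[]
t=8-11: P4@Q0 runs 3, rem=12, quantum used, demote→Q1. Q0=[P2] Q1=[P1,P3,P4] Q2=[]
t=11-13: P2@Q0 runs 2, rem=3, I/O yield, promote→Q0. Q0=[P2] Q1=[P1,P3,P4] Q2=[]
t=13-15: P2@Q0 runs 2, rem=1, I/O yield, promote→Q0. Q0=[P2] Q1=[P1,P3,P4] Q2=[]
t=15-16: P2@Q0 runs 1, rem=0, completes. Q0=[] Q1=[P1,P3,P4] Q2=[]
t=16-20: P1@Q1 runs 4, rem=6, quantum used, demote→Q2. Q0=[] Q1=[P3,P4] Q2=[P1]
t=20-24: P3@Q1 runs 4, rem=7, quantum used, demote→Q2. Q0=[] Q1=[P4] Q2=[P1,P3]
t=24-28: P4@Q1 runs 4, rem=8, quantum used, demote→Q2. Q0=[] Q1=[] Q2=[P1,P3,P4]
t=28-34: P1@Q2 runs 6, rem=0, completes. Q0=[] Q1=[] Q2=[P3,P4]
t=34-41: P3@Q2 runs 7, rem=0, completes. Q0=[] Q1=[] Q2=[P4]
t=41-49: P4@Q2 runs 8, rem=0, completes. Q0=[] Q1=[] Q2=[]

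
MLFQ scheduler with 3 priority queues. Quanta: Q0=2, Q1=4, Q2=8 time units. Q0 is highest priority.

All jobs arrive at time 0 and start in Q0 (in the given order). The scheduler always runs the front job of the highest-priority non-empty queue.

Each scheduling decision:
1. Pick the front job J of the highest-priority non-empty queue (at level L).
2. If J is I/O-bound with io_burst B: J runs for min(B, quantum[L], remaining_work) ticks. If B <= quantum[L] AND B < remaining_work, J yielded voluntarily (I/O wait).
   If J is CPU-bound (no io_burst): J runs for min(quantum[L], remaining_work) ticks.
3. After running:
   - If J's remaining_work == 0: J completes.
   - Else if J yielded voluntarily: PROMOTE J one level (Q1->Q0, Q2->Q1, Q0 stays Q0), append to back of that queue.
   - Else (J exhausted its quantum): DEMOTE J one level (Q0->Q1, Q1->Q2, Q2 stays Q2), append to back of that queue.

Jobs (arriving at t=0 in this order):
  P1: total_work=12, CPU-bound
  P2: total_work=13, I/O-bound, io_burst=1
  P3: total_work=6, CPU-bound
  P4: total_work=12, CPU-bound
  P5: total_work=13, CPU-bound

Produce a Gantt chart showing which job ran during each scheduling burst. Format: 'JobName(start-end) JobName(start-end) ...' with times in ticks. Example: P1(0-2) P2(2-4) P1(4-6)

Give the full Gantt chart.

t=0-2: P1@Q0 runs 2, rem=10, quantum used, demote→Q1. Q0=[P2,P3,P4,P5] Q1=[P1] Q2=[]
t=2-3: P2@Q0 runs 1, rem=12, I/O yield, promote→Q0. Q0=[P3,P4,P5,P2] Q1=[P1] Q2=[]
t=3-5: P3@Q0 runs 2, rem=4, quantum used, demote→Q1. Q0=[P4,P5,P2] Q1=[P1,P3] Q2=[]
t=5-7: P4@Q0 runs 2, rem=10, quantum used, demote→Q1. Q0=[P5,P2] Q1=[P1,P3,P4] Q2=[]
t=7-9: P5@Q0 runs 2, rem=11, quantum used, demote→Q1. Q0=[P2] Q1=[P1,P3,P4,P5] Q2=[]
t=9-10: P2@Q0 runs 1, rem=11, I/O yield, promote→Q0. Q0=[P2] Q1=[P1,P3,P4,P5] Q2=[]
t=10-11: P2@Q0 runs 1, rem=10, I/O yield, promote→Q0. Q0=[P2] Q1=[P1,P3,P4,P5] Q2=[]
t=11-12: P2@Q0 runs 1, rem=9, I/O yield, promote→Q0. Q0=[P2] Q1=[P1,P3,P4,P5] Q2=[]
t=12-13: P2@Q0 runs 1, rem=8, I/O yield, promote→Q0. Q0=[P2] Q1=[P1,P3,P4,P5] Q2=[]
t=13-14: P2@Q0 runs 1, rem=7, I/O yield, promote→Q0. Q0=[P2] Q1=[P1,P3,P4,P5] Q2=[]
t=14-15: P2@Q0 runs 1, rem=6, I/O yield, promote→Q0. Q0=[P2] Q1=[P1,P3,P4,P5] Q2=[]
t=15-16: P2@Q0 runs 1, rem=5, I/O yield, promote→Q0. Q0=[P2] Q1=[P1,P3,P4,P5] Q2=[]
t=16-17: P2@Q0 runs 1, rem=4, I/O yield, promote→Q0. Q0=[P2] Q1=[P1,P3,P4,P5] Q2=[]
t=17-18: P2@Q0 runs 1, rem=3, I/O yield, promote→Q0. Q0=[P2] Q1=[P1,P3,P4,P5] Q2=[]
t=18-19: P2@Q0 runs 1, rem=2, I/O yield, promote→Q0. Q0=[P2] Q1=[P1,P3,P4,P5] Q2=[]
t=19-20: P2@Q0 runs 1, rem=1, I/O yield, promote→Q0. Q0=[P2] Q1=[P1,P3,P4,P5] Q2=[]
t=20-21: P2@Q0 runs 1, rem=0, completes. Q0=[] Q1=[P1,P3,P4,P5] Q2=[]
t=21-25: P1@Q1 runs 4, rem=6, quantum used, demote→Q2. Q0=[] Q1=[P3,P4,P5] Q2=[P1]
t=25-29: P3@Q1 runs 4, rem=0, completes. Q0=[] Q1=[P4,P5] Q2=[P1]
t=29-33: P4@Q1 runs 4, rem=6, quantum used, demote→Q2. Q0=[] Q1=[P5] Q2=[P1,P4]
t=33-37: P5@Q1 runs 4, rem=7, quantum used, demote→Q2. Q0=[] Q1=[] Q2=[P1,P4,P5]
t=37-43: P1@Q2 runs 6, rem=0, completes. Q0=[] Q1=[] Q2=[P4,P5]
t=43-49: P4@Q2 runs 6, rem=0, completes. Q0=[] Q1=[] Q2=[P5]
t=49-56: P5@Q2 runs 7, rem=0, completes. Q0=[] Q1=[] Q2=[]

Answer: P1(0-2) P2(2-3) P3(3-5) P4(5-7) P5(7-9) P2(9-10) P2(10-11) P2(11-12) P2(12-13) P2(13-14) P2(14-15) P2(15-16) P2(16-17) P2(17-18) P2(18-19) P2(19-20) P2(20-21) P1(21-25) P3(25-29) P4(29-33) P5(33-37) P1(37-43) P4(43-49) P5(49-56)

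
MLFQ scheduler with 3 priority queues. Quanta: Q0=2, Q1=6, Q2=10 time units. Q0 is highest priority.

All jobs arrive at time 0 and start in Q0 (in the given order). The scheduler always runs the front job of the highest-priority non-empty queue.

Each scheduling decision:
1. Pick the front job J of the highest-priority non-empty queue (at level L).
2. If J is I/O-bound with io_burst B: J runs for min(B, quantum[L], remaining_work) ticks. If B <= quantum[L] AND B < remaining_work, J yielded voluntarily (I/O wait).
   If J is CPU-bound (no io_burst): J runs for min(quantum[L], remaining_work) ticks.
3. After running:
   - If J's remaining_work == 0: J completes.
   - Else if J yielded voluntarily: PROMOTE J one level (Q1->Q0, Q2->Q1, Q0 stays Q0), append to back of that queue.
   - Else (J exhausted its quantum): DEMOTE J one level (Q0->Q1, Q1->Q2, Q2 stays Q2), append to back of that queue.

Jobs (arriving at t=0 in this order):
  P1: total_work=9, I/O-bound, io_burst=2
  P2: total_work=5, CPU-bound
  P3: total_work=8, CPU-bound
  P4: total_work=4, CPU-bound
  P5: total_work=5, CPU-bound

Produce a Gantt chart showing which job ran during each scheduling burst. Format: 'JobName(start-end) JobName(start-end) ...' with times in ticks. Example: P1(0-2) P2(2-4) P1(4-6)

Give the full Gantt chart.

Answer: P1(0-2) P2(2-4) P3(4-6) P4(6-8) P5(8-10) P1(10-12) P1(12-14) P1(14-16) P1(16-17) P2(17-20) P3(20-26) P4(26-28) P5(28-31)

Derivation:
t=0-2: P1@Q0 runs 2, rem=7, I/O yield, promote→Q0. Q0=[P2,P3,P4,P5,P1] Q1=[] Q2=[]
t=2-4: P2@Q0 runs 2, rem=3, quantum used, demote→Q1. Q0=[P3,P4,P5,P1] Q1=[P2] Q2=[]
t=4-6: P3@Q0 runs 2, rem=6, quantum used, demote→Q1. Q0=[P4,P5,P1] Q1=[P2,P3] Q2=[]
t=6-8: P4@Q0 runs 2, rem=2, quantum used, demote→Q1. Q0=[P5,P1] Q1=[P2,P3,P4] Q2=[]
t=8-10: P5@Q0 runs 2, rem=3, quantum used, demote→Q1. Q0=[P1] Q1=[P2,P3,P4,P5] Q2=[]
t=10-12: P1@Q0 runs 2, rem=5, I/O yield, promote→Q0. Q0=[P1] Q1=[P2,P3,P4,P5] Q2=[]
t=12-14: P1@Q0 runs 2, rem=3, I/O yield, promote→Q0. Q0=[P1] Q1=[P2,P3,P4,P5] Q2=[]
t=14-16: P1@Q0 runs 2, rem=1, I/O yield, promote→Q0. Q0=[P1] Q1=[P2,P3,P4,P5] Q2=[]
t=16-17: P1@Q0 runs 1, rem=0, completes. Q0=[] Q1=[P2,P3,P4,P5] Q2=[]
t=17-20: P2@Q1 runs 3, rem=0, completes. Q0=[] Q1=[P3,P4,P5] Q2=[]
t=20-26: P3@Q1 runs 6, rem=0, completes. Q0=[] Q1=[P4,P5] Q2=[]
t=26-28: P4@Q1 runs 2, rem=0, completes. Q0=[] Q1=[P5] Q2=[]
t=28-31: P5@Q1 runs 3, rem=0, completes. Q0=[] Q1=[] Q2=[]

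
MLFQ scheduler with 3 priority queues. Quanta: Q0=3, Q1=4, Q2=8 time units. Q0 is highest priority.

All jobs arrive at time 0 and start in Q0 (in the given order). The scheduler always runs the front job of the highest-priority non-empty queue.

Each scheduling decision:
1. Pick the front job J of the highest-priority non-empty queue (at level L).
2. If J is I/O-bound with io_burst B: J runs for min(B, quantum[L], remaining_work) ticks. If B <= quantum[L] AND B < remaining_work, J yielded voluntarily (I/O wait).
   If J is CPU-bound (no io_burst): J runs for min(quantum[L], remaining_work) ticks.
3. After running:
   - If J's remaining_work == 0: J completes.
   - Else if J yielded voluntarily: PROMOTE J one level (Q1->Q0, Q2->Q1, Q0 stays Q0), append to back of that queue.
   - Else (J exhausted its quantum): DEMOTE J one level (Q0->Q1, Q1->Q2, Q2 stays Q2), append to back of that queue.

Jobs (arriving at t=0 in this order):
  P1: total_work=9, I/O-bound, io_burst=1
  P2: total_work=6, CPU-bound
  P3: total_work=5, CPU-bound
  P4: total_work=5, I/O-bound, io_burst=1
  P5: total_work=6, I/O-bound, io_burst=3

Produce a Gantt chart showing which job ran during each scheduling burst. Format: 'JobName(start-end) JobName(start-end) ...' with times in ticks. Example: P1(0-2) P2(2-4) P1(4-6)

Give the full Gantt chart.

t=0-1: P1@Q0 runs 1, rem=8, I/O yield, promote→Q0. Q0=[P2,P3,P4,P5,P1] Q1=[] Q2=[]
t=1-4: P2@Q0 runs 3, rem=3, quantum used, demote→Q1. Q0=[P3,P4,P5,P1] Q1=[P2] Q2=[]
t=4-7: P3@Q0 runs 3, rem=2, quantum used, demote→Q1. Q0=[P4,P5,P1] Q1=[P2,P3] Q2=[]
t=7-8: P4@Q0 runs 1, rem=4, I/O yield, promote→Q0. Q0=[P5,P1,P4] Q1=[P2,P3] Q2=[]
t=8-11: P5@Q0 runs 3, rem=3, I/O yield, promote→Q0. Q0=[P1,P4,P5] Q1=[P2,P3] Q2=[]
t=11-12: P1@Q0 runs 1, rem=7, I/O yield, promote→Q0. Q0=[P4,P5,P1] Q1=[P2,P3] Q2=[]
t=12-13: P4@Q0 runs 1, rem=3, I/O yield, promote→Q0. Q0=[P5,P1,P4] Q1=[P2,P3] Q2=[]
t=13-16: P5@Q0 runs 3, rem=0, completes. Q0=[P1,P4] Q1=[P2,P3] Q2=[]
t=16-17: P1@Q0 runs 1, rem=6, I/O yield, promote→Q0. Q0=[P4,P1] Q1=[P2,P3] Q2=[]
t=17-18: P4@Q0 runs 1, rem=2, I/O yield, promote→Q0. Q0=[P1,P4] Q1=[P2,P3] Q2=[]
t=18-19: P1@Q0 runs 1, rem=5, I/O yield, promote→Q0. Q0=[P4,P1] Q1=[P2,P3] Q2=[]
t=19-20: P4@Q0 runs 1, rem=1, I/O yield, promote→Q0. Q0=[P1,P4] Q1=[P2,P3] Q2=[]
t=20-21: P1@Q0 runs 1, rem=4, I/O yield, promote→Q0. Q0=[P4,P1] Q1=[P2,P3] Q2=[]
t=21-22: P4@Q0 runs 1, rem=0, completes. Q0=[P1] Q1=[P2,P3] Q2=[]
t=22-23: P1@Q0 runs 1, rem=3, I/O yield, promote→Q0. Q0=[P1] Q1=[P2,P3] Q2=[]
t=23-24: P1@Q0 runs 1, rem=2, I/O yield, promote→Q0. Q0=[P1] Q1=[P2,P3] Q2=[]
t=24-25: P1@Q0 runs 1, rem=1, I/O yield, promote→Q0. Q0=[P1] Q1=[P2,P3] Q2=[]
t=25-26: P1@Q0 runs 1, rem=0, completes. Q0=[] Q1=[P2,P3] Q2=[]
t=26-29: P2@Q1 runs 3, rem=0, completes. Q0=[] Q1=[P3] Q2=[]
t=29-31: P3@Q1 runs 2, rem=0, completes. Q0=[] Q1=[] Q2=[]

Answer: P1(0-1) P2(1-4) P3(4-7) P4(7-8) P5(8-11) P1(11-12) P4(12-13) P5(13-16) P1(16-17) P4(17-18) P1(18-19) P4(19-20) P1(20-21) P4(21-22) P1(22-23) P1(23-24) P1(24-25) P1(25-26) P2(26-29) P3(29-31)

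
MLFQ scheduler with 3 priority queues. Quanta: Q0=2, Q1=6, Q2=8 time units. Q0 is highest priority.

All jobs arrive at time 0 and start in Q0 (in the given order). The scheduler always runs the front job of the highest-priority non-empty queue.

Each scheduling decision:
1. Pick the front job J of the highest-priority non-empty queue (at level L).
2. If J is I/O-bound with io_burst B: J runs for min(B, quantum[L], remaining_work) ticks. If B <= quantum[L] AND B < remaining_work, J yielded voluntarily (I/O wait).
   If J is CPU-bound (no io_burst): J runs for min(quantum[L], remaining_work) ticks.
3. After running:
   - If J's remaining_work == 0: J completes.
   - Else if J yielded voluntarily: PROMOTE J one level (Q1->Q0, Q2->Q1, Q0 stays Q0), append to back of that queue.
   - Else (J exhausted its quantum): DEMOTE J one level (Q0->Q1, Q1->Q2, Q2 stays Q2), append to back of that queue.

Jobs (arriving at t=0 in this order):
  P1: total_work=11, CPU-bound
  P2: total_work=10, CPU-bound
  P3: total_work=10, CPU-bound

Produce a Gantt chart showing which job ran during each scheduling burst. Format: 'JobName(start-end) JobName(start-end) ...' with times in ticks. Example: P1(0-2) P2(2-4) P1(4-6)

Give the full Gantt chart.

Answer: P1(0-2) P2(2-4) P3(4-6) P1(6-12) P2(12-18) P3(18-24) P1(24-27) P2(27-29) P3(29-31)

Derivation:
t=0-2: P1@Q0 runs 2, rem=9, quantum used, demote→Q1. Q0=[P2,P3] Q1=[P1] Q2=[]
t=2-4: P2@Q0 runs 2, rem=8, quantum used, demote→Q1. Q0=[P3] Q1=[P1,P2] Q2=[]
t=4-6: P3@Q0 runs 2, rem=8, quantum used, demote→Q1. Q0=[] Q1=[P1,P2,P3] Q2=[]
t=6-12: P1@Q1 runs 6, rem=3, quantum used, demote→Q2. Q0=[] Q1=[P2,P3] Q2=[P1]
t=12-18: P2@Q1 runs 6, rem=2, quantum used, demote→Q2. Q0=[] Q1=[P3] Q2=[P1,P2]
t=18-24: P3@Q1 runs 6, rem=2, quantum used, demote→Q2. Q0=[] Q1=[] Q2=[P1,P2,P3]
t=24-27: P1@Q2 runs 3, rem=0, completes. Q0=[] Q1=[] Q2=[P2,P3]
t=27-29: P2@Q2 runs 2, rem=0, completes. Q0=[] Q1=[] Q2=[P3]
t=29-31: P3@Q2 runs 2, rem=0, completes. Q0=[] Q1=[] Q2=[]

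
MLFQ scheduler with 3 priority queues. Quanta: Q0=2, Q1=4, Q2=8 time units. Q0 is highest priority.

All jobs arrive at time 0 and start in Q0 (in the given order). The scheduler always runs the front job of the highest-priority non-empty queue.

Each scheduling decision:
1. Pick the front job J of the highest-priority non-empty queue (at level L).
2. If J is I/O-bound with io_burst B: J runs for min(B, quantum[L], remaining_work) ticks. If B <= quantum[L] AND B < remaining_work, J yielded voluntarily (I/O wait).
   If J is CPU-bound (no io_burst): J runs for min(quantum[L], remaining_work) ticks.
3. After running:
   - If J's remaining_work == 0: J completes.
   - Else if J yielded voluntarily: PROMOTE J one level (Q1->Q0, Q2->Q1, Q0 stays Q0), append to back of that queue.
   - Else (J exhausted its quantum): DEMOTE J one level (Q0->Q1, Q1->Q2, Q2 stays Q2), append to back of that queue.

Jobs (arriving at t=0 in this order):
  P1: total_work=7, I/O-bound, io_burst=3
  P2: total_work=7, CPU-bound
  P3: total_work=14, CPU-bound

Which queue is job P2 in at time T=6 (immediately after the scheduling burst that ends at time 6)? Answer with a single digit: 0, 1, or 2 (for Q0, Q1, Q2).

Answer: 1

Derivation:
t=0-2: P1@Q0 runs 2, rem=5, quantum used, demote→Q1. Q0=[P2,P3] Q1=[P1] Q2=[]
t=2-4: P2@Q0 runs 2, rem=5, quantum used, demote→Q1. Q0=[P3] Q1=[P1,P2] Q2=[]
t=4-6: P3@Q0 runs 2, rem=12, quantum used, demote→Q1. Q0=[] Q1=[P1,P2,P3] Q2=[]
t=6-9: P1@Q1 runs 3, rem=2, I/O yield, promote→Q0. Q0=[P1] Q1=[P2,P3] Q2=[]
t=9-11: P1@Q0 runs 2, rem=0, completes. Q0=[] Q1=[P2,P3] Q2=[]
t=11-15: P2@Q1 runs 4, rem=1, quantum used, demote→Q2. Q0=[] Q1=[P3] Q2=[P2]
t=15-19: P3@Q1 runs 4, rem=8, quantum used, demote→Q2. Q0=[] Q1=[] Q2=[P2,P3]
t=19-20: P2@Q2 runs 1, rem=0, completes. Q0=[] Q1=[] Q2=[P3]
t=20-28: P3@Q2 runs 8, rem=0, completes. Q0=[] Q1=[] Q2=[]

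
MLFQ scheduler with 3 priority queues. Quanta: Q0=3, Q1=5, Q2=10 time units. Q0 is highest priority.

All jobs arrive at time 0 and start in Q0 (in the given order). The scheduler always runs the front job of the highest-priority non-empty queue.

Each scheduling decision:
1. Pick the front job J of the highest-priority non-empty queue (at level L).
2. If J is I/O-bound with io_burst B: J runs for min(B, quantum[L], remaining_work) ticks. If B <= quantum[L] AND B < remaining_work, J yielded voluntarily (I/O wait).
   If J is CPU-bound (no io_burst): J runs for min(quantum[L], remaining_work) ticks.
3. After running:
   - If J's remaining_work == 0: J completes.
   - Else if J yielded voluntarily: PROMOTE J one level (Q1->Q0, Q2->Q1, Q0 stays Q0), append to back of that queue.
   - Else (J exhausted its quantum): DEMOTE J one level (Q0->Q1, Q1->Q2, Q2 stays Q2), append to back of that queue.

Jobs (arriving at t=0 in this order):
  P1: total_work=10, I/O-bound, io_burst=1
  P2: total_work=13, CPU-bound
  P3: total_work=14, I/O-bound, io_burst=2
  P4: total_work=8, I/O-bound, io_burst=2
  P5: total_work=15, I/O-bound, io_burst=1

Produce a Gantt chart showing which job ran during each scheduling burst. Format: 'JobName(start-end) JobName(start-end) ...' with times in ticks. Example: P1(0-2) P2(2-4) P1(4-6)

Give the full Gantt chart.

t=0-1: P1@Q0 runs 1, rem=9, I/O yield, promote→Q0. Q0=[P2,P3,P4,P5,P1] Q1=[] Q2=[]
t=1-4: P2@Q0 runs 3, rem=10, quantum used, demote→Q1. Q0=[P3,P4,P5,P1] Q1=[P2] Q2=[]
t=4-6: P3@Q0 runs 2, rem=12, I/O yield, promote→Q0. Q0=[P4,P5,P1,P3] Q1=[P2] Q2=[]
t=6-8: P4@Q0 runs 2, rem=6, I/O yield, promote→Q0. Q0=[P5,P1,P3,P4] Q1=[P2] Q2=[]
t=8-9: P5@Q0 runs 1, rem=14, I/O yield, promote→Q0. Q0=[P1,P3,P4,P5] Q1=[P2] Q2=[]
t=9-10: P1@Q0 runs 1, rem=8, I/O yield, promote→Q0. Q0=[P3,P4,P5,P1] Q1=[P2] Q2=[]
t=10-12: P3@Q0 runs 2, rem=10, I/O yield, promote→Q0. Q0=[P4,P5,P1,P3] Q1=[P2] Q2=[]
t=12-14: P4@Q0 runs 2, rem=4, I/O yield, promote→Q0. Q0=[P5,P1,P3,P4] Q1=[P2] Q2=[]
t=14-15: P5@Q0 runs 1, rem=13, I/O yield, promote→Q0. Q0=[P1,P3,P4,P5] Q1=[P2] Q2=[]
t=15-16: P1@Q0 runs 1, rem=7, I/O yield, promote→Q0. Q0=[P3,P4,P5,P1] Q1=[P2] Q2=[]
t=16-18: P3@Q0 runs 2, rem=8, I/O yield, promote→Q0. Q0=[P4,P5,P1,P3] Q1=[P2] Q2=[]
t=18-20: P4@Q0 runs 2, rem=2, I/O yield, promote→Q0. Q0=[P5,P1,P3,P4] Q1=[P2] Q2=[]
t=20-21: P5@Q0 runs 1, rem=12, I/O yield, promote→Q0. Q0=[P1,P3,P4,P5] Q1=[P2] Q2=[]
t=21-22: P1@Q0 runs 1, rem=6, I/O yield, promote→Q0. Q0=[P3,P4,P5,P1] Q1=[P2] Q2=[]
t=22-24: P3@Q0 runs 2, rem=6, I/O yield, promote→Q0. Q0=[P4,P5,P1,P3] Q1=[P2] Q2=[]
t=24-26: P4@Q0 runs 2, rem=0, completes. Q0=[P5,P1,P3] Q1=[P2] Q2=[]
t=26-27: P5@Q0 runs 1, rem=11, I/O yield, promote→Q0. Q0=[P1,P3,P5] Q1=[P2] Q2=[]
t=27-28: P1@Q0 runs 1, rem=5, I/O yield, promote→Q0. Q0=[P3,P5,P1] Q1=[P2] Q2=[]
t=28-30: P3@Q0 runs 2, rem=4, I/O yield, promote→Q0. Q0=[P5,P1,P3] Q1=[P2] Q2=[]
t=30-31: P5@Q0 runs 1, rem=10, I/O yield, promote→Q0. Q0=[P1,P3,P5] Q1=[P2] Q2=[]
t=31-32: P1@Q0 runs 1, rem=4, I/O yield, promote→Q0. Q0=[P3,P5,P1] Q1=[P2] Q2=[]
t=32-34: P3@Q0 runs 2, rem=2, I/O yield, promote→Q0. Q0=[P5,P1,P3] Q1=[P2] Q2=[]
t=34-35: P5@Q0 runs 1, rem=9, I/O yield, promote→Q0. Q0=[P1,P3,P5] Q1=[P2] Q2=[]
t=35-36: P1@Q0 runs 1, rem=3, I/O yield, promote→Q0. Q0=[P3,P5,P1] Q1=[P2] Q2=[]
t=36-38: P3@Q0 runs 2, rem=0, completes. Q0=[P5,P1] Q1=[P2] Q2=[]
t=38-39: P5@Q0 runs 1, rem=8, I/O yield, promote→Q0. Q0=[P1,P5] Q1=[P2] Q2=[]
t=39-40: P1@Q0 runs 1, rem=2, I/O yield, promote→Q0. Q0=[P5,P1] Q1=[P2] Q2=[]
t=40-41: P5@Q0 runs 1, rem=7, I/O yield, promote→Q0. Q0=[P1,P5] Q1=[P2] Q2=[]
t=41-42: P1@Q0 runs 1, rem=1, I/O yield, promote→Q0. Q0=[P5,P1] Q1=[P2] Q2=[]
t=42-43: P5@Q0 runs 1, rem=6, I/O yield, promote→Q0. Q0=[P1,P5] Q1=[P2] Q2=[]
t=43-44: P1@Q0 runs 1, rem=0, completes. Q0=[P5] Q1=[P2] Q2=[]
t=44-45: P5@Q0 runs 1, rem=5, I/O yield, promote→Q0. Q0=[P5] Q1=[P2] Q2=[]
t=45-46: P5@Q0 runs 1, rem=4, I/O yield, promote→Q0. Q0=[P5] Q1=[P2] Q2=[]
t=46-47: P5@Q0 runs 1, rem=3, I/O yield, promote→Q0. Q0=[P5] Q1=[P2] Q2=[]
t=47-48: P5@Q0 runs 1, rem=2, I/O yield, promote→Q0. Q0=[P5] Q1=[P2] Q2=[]
t=48-49: P5@Q0 runs 1, rem=1, I/O yield, promote→Q0. Q0=[P5] Q1=[P2] Q2=[]
t=49-50: P5@Q0 runs 1, rem=0, completes. Q0=[] Q1=[P2] Q2=[]
t=50-55: P2@Q1 runs 5, rem=5, quantum used, demote→Q2. Q0=[] Q1=[] Q2=[P2]
t=55-60: P2@Q2 runs 5, rem=0, completes. Q0=[] Q1=[] Q2=[]

Answer: P1(0-1) P2(1-4) P3(4-6) P4(6-8) P5(8-9) P1(9-10) P3(10-12) P4(12-14) P5(14-15) P1(15-16) P3(16-18) P4(18-20) P5(20-21) P1(21-22) P3(22-24) P4(24-26) P5(26-27) P1(27-28) P3(28-30) P5(30-31) P1(31-32) P3(32-34) P5(34-35) P1(35-36) P3(36-38) P5(38-39) P1(39-40) P5(40-41) P1(41-42) P5(42-43) P1(43-44) P5(44-45) P5(45-46) P5(46-47) P5(47-48) P5(48-49) P5(49-50) P2(50-55) P2(55-60)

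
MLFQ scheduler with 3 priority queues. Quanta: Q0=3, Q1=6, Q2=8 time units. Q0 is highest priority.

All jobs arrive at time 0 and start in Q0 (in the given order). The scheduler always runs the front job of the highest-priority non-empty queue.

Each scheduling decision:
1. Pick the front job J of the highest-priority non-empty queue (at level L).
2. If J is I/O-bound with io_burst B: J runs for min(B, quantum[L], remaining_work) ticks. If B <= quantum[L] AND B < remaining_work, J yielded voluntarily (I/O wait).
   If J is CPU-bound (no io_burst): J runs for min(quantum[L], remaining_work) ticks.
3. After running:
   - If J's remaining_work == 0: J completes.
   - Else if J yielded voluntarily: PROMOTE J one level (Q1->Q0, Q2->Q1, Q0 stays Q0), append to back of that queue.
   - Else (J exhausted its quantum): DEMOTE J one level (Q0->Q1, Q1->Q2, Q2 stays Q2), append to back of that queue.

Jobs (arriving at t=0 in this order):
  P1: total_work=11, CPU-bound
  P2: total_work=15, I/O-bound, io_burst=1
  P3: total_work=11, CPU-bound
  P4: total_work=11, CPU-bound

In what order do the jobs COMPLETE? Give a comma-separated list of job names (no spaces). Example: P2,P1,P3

Answer: P2,P1,P3,P4

Derivation:
t=0-3: P1@Q0 runs 3, rem=8, quantum used, demote→Q1. Q0=[P2,P3,P4] Q1=[P1] Q2=[]
t=3-4: P2@Q0 runs 1, rem=14, I/O yield, promote→Q0. Q0=[P3,P4,P2] Q1=[P1] Q2=[]
t=4-7: P3@Q0 runs 3, rem=8, quantum used, demote→Q1. Q0=[P4,P2] Q1=[P1,P3] Q2=[]
t=7-10: P4@Q0 runs 3, rem=8, quantum used, demote→Q1. Q0=[P2] Q1=[P1,P3,P4] Q2=[]
t=10-11: P2@Q0 runs 1, rem=13, I/O yield, promote→Q0. Q0=[P2] Q1=[P1,P3,P4] Q2=[]
t=11-12: P2@Q0 runs 1, rem=12, I/O yield, promote→Q0. Q0=[P2] Q1=[P1,P3,P4] Q2=[]
t=12-13: P2@Q0 runs 1, rem=11, I/O yield, promote→Q0. Q0=[P2] Q1=[P1,P3,P4] Q2=[]
t=13-14: P2@Q0 runs 1, rem=10, I/O yield, promote→Q0. Q0=[P2] Q1=[P1,P3,P4] Q2=[]
t=14-15: P2@Q0 runs 1, rem=9, I/O yield, promote→Q0. Q0=[P2] Q1=[P1,P3,P4] Q2=[]
t=15-16: P2@Q0 runs 1, rem=8, I/O yield, promote→Q0. Q0=[P2] Q1=[P1,P3,P4] Q2=[]
t=16-17: P2@Q0 runs 1, rem=7, I/O yield, promote→Q0. Q0=[P2] Q1=[P1,P3,P4] Q2=[]
t=17-18: P2@Q0 runs 1, rem=6, I/O yield, promote→Q0. Q0=[P2] Q1=[P1,P3,P4] Q2=[]
t=18-19: P2@Q0 runs 1, rem=5, I/O yield, promote→Q0. Q0=[P2] Q1=[P1,P3,P4] Q2=[]
t=19-20: P2@Q0 runs 1, rem=4, I/O yield, promote→Q0. Q0=[P2] Q1=[P1,P3,P4] Q2=[]
t=20-21: P2@Q0 runs 1, rem=3, I/O yield, promote→Q0. Q0=[P2] Q1=[P1,P3,P4] Q2=[]
t=21-22: P2@Q0 runs 1, rem=2, I/O yield, promote→Q0. Q0=[P2] Q1=[P1,P3,P4] Q2=[]
t=22-23: P2@Q0 runs 1, rem=1, I/O yield, promote→Q0. Q0=[P2] Q1=[P1,P3,P4] Q2=[]
t=23-24: P2@Q0 runs 1, rem=0, completes. Q0=[] Q1=[P1,P3,P4] Q2=[]
t=24-30: P1@Q1 runs 6, rem=2, quantum used, demote→Q2. Q0=[] Q1=[P3,P4] Q2=[P1]
t=30-36: P3@Q1 runs 6, rem=2, quantum used, demote→Q2. Q0=[] Q1=[P4] Q2=[P1,P3]
t=36-42: P4@Q1 runs 6, rem=2, quantum used, demote→Q2. Q0=[] Q1=[] Q2=[P1,P3,P4]
t=42-44: P1@Q2 runs 2, rem=0, completes. Q0=[] Q1=[] Q2=[P3,P4]
t=44-46: P3@Q2 runs 2, rem=0, completes. Q0=[] Q1=[] Q2=[P4]
t=46-48: P4@Q2 runs 2, rem=0, completes. Q0=[] Q1=[] Q2=[]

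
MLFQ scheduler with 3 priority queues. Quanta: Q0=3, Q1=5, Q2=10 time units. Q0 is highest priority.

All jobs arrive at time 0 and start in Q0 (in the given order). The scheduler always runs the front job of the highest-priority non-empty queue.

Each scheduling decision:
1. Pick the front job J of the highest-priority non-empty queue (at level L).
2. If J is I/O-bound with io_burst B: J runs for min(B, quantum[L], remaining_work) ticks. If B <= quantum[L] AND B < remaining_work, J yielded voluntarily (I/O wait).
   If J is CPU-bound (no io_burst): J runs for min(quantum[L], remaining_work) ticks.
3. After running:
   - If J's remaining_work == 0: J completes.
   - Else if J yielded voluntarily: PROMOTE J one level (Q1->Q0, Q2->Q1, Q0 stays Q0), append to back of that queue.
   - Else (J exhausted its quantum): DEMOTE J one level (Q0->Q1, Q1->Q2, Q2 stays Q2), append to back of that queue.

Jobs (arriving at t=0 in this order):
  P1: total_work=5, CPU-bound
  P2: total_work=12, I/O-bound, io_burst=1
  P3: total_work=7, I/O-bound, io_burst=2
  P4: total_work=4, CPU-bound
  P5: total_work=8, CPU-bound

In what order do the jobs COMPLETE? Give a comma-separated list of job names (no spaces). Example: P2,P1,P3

t=0-3: P1@Q0 runs 3, rem=2, quantum used, demote→Q1. Q0=[P2,P3,P4,P5] Q1=[P1] Q2=[]
t=3-4: P2@Q0 runs 1, rem=11, I/O yield, promote→Q0. Q0=[P3,P4,P5,P2] Q1=[P1] Q2=[]
t=4-6: P3@Q0 runs 2, rem=5, I/O yield, promote→Q0. Q0=[P4,P5,P2,P3] Q1=[P1] Q2=[]
t=6-9: P4@Q0 runs 3, rem=1, quantum used, demote→Q1. Q0=[P5,P2,P3] Q1=[P1,P4] Q2=[]
t=9-12: P5@Q0 runs 3, rem=5, quantum used, demote→Q1. Q0=[P2,P3] Q1=[P1,P4,P5] Q2=[]
t=12-13: P2@Q0 runs 1, rem=10, I/O yield, promote→Q0. Q0=[P3,P2] Q1=[P1,P4,P5] Q2=[]
t=13-15: P3@Q0 runs 2, rem=3, I/O yield, promote→Q0. Q0=[P2,P3] Q1=[P1,P4,P5] Q2=[]
t=15-16: P2@Q0 runs 1, rem=9, I/O yield, promote→Q0. Q0=[P3,P2] Q1=[P1,P4,P5] Q2=[]
t=16-18: P3@Q0 runs 2, rem=1, I/O yield, promote→Q0. Q0=[P2,P3] Q1=[P1,P4,P5] Q2=[]
t=18-19: P2@Q0 runs 1, rem=8, I/O yield, promote→Q0. Q0=[P3,P2] Q1=[P1,P4,P5] Q2=[]
t=19-20: P3@Q0 runs 1, rem=0, completes. Q0=[P2] Q1=[P1,P4,P5] Q2=[]
t=20-21: P2@Q0 runs 1, rem=7, I/O yield, promote→Q0. Q0=[P2] Q1=[P1,P4,P5] Q2=[]
t=21-22: P2@Q0 runs 1, rem=6, I/O yield, promote→Q0. Q0=[P2] Q1=[P1,P4,P5] Q2=[]
t=22-23: P2@Q0 runs 1, rem=5, I/O yield, promote→Q0. Q0=[P2] Q1=[P1,P4,P5] Q2=[]
t=23-24: P2@Q0 runs 1, rem=4, I/O yield, promote→Q0. Q0=[P2] Q1=[P1,P4,P5] Q2=[]
t=24-25: P2@Q0 runs 1, rem=3, I/O yield, promote→Q0. Q0=[P2] Q1=[P1,P4,P5] Q2=[]
t=25-26: P2@Q0 runs 1, rem=2, I/O yield, promote→Q0. Q0=[P2] Q1=[P1,P4,P5] Q2=[]
t=26-27: P2@Q0 runs 1, rem=1, I/O yield, promote→Q0. Q0=[P2] Q1=[P1,P4,P5] Q2=[]
t=27-28: P2@Q0 runs 1, rem=0, completes. Q0=[] Q1=[P1,P4,P5] Q2=[]
t=28-30: P1@Q1 runs 2, rem=0, completes. Q0=[] Q1=[P4,P5] Q2=[]
t=30-31: P4@Q1 runs 1, rem=0, completes. Q0=[] Q1=[P5] Q2=[]
t=31-36: P5@Q1 runs 5, rem=0, completes. Q0=[] Q1=[] Q2=[]

Answer: P3,P2,P1,P4,P5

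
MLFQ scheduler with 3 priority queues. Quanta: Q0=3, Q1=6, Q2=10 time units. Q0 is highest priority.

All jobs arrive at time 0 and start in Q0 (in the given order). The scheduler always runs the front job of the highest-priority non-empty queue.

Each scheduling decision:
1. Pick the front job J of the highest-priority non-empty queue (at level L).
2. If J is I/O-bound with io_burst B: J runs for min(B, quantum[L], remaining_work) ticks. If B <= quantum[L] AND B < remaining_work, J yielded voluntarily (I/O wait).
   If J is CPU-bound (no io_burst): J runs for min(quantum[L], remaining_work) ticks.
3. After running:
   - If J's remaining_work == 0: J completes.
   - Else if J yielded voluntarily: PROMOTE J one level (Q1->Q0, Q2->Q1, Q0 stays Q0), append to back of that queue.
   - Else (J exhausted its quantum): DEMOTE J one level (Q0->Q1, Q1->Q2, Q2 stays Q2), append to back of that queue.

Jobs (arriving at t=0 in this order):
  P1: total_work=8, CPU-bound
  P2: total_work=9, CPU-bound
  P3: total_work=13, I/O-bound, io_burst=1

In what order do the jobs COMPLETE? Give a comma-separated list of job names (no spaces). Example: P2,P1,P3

t=0-3: P1@Q0 runs 3, rem=5, quantum used, demote→Q1. Q0=[P2,P3] Q1=[P1] Q2=[]
t=3-6: P2@Q0 runs 3, rem=6, quantum used, demote→Q1. Q0=[P3] Q1=[P1,P2] Q2=[]
t=6-7: P3@Q0 runs 1, rem=12, I/O yield, promote→Q0. Q0=[P3] Q1=[P1,P2] Q2=[]
t=7-8: P3@Q0 runs 1, rem=11, I/O yield, promote→Q0. Q0=[P3] Q1=[P1,P2] Q2=[]
t=8-9: P3@Q0 runs 1, rem=10, I/O yield, promote→Q0. Q0=[P3] Q1=[P1,P2] Q2=[]
t=9-10: P3@Q0 runs 1, rem=9, I/O yield, promote→Q0. Q0=[P3] Q1=[P1,P2] Q2=[]
t=10-11: P3@Q0 runs 1, rem=8, I/O yield, promote→Q0. Q0=[P3] Q1=[P1,P2] Q2=[]
t=11-12: P3@Q0 runs 1, rem=7, I/O yield, promote→Q0. Q0=[P3] Q1=[P1,P2] Q2=[]
t=12-13: P3@Q0 runs 1, rem=6, I/O yield, promote→Q0. Q0=[P3] Q1=[P1,P2] Q2=[]
t=13-14: P3@Q0 runs 1, rem=5, I/O yield, promote→Q0. Q0=[P3] Q1=[P1,P2] Q2=[]
t=14-15: P3@Q0 runs 1, rem=4, I/O yield, promote→Q0. Q0=[P3] Q1=[P1,P2] Q2=[]
t=15-16: P3@Q0 runs 1, rem=3, I/O yield, promote→Q0. Q0=[P3] Q1=[P1,P2] Q2=[]
t=16-17: P3@Q0 runs 1, rem=2, I/O yield, promote→Q0. Q0=[P3] Q1=[P1,P2] Q2=[]
t=17-18: P3@Q0 runs 1, rem=1, I/O yield, promote→Q0. Q0=[P3] Q1=[P1,P2] Q2=[]
t=18-19: P3@Q0 runs 1, rem=0, completes. Q0=[] Q1=[P1,P2] Q2=[]
t=19-24: P1@Q1 runs 5, rem=0, completes. Q0=[] Q1=[P2] Q2=[]
t=24-30: P2@Q1 runs 6, rem=0, completes. Q0=[] Q1=[] Q2=[]

Answer: P3,P1,P2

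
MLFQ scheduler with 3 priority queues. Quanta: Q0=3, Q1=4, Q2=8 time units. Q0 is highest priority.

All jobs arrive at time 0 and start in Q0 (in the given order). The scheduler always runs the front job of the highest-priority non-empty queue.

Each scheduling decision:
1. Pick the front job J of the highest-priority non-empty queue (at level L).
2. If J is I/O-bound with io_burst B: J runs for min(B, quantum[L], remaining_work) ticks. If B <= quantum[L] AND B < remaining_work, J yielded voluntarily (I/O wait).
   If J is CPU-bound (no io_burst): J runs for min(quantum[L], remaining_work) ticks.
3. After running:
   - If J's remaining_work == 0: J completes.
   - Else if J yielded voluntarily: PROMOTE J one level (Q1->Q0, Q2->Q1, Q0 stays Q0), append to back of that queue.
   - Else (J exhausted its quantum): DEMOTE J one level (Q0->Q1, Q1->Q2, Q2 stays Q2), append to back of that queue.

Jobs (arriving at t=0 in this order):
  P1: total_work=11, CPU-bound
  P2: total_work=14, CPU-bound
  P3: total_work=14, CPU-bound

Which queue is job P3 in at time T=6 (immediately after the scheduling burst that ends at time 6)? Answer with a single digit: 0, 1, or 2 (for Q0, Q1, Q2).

t=0-3: P1@Q0 runs 3, rem=8, quantum used, demote→Q1. Q0=[P2,P3] Q1=[P1] Q2=[]
t=3-6: P2@Q0 runs 3, rem=11, quantum used, demote→Q1. Q0=[P3] Q1=[P1,P2] Q2=[]
t=6-9: P3@Q0 runs 3, rem=11, quantum used, demote→Q1. Q0=[] Q1=[P1,P2,P3] Q2=[]
t=9-13: P1@Q1 runs 4, rem=4, quantum used, demote→Q2. Q0=[] Q1=[P2,P3] Q2=[P1]
t=13-17: P2@Q1 runs 4, rem=7, quantum used, demote→Q2. Q0=[] Q1=[P3] Q2=[P1,P2]
t=17-21: P3@Q1 runs 4, rem=7, quantum used, demote→Q2. Q0=[] Q1=[] Q2=[P1,P2,P3]
t=21-25: P1@Q2 runs 4, rem=0, completes. Q0=[] Q1=[] Q2=[P2,P3]
t=25-32: P2@Q2 runs 7, rem=0, completes. Q0=[] Q1=[] Q2=[P3]
t=32-39: P3@Q2 runs 7, rem=0, completes. Q0=[] Q1=[] Q2=[]

Answer: 0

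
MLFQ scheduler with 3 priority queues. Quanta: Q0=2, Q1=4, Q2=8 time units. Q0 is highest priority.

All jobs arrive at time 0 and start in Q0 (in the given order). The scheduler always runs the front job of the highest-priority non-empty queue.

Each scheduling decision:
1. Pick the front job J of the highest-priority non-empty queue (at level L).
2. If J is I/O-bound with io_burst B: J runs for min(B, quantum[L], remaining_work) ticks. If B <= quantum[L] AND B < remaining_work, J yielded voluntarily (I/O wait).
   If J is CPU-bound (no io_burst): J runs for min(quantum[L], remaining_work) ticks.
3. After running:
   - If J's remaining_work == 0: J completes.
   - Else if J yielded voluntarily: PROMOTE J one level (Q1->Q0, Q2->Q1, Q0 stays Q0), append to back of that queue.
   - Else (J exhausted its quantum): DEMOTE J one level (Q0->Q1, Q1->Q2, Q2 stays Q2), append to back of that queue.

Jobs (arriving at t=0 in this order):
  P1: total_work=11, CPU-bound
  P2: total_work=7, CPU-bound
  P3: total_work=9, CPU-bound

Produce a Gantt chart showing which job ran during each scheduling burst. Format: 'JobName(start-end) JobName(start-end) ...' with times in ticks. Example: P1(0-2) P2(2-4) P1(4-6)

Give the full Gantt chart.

Answer: P1(0-2) P2(2-4) P3(4-6) P1(6-10) P2(10-14) P3(14-18) P1(18-23) P2(23-24) P3(24-27)

Derivation:
t=0-2: P1@Q0 runs 2, rem=9, quantum used, demote→Q1. Q0=[P2,P3] Q1=[P1] Q2=[]
t=2-4: P2@Q0 runs 2, rem=5, quantum used, demote→Q1. Q0=[P3] Q1=[P1,P2] Q2=[]
t=4-6: P3@Q0 runs 2, rem=7, quantum used, demote→Q1. Q0=[] Q1=[P1,P2,P3] Q2=[]
t=6-10: P1@Q1 runs 4, rem=5, quantum used, demote→Q2. Q0=[] Q1=[P2,P3] Q2=[P1]
t=10-14: P2@Q1 runs 4, rem=1, quantum used, demote→Q2. Q0=[] Q1=[P3] Q2=[P1,P2]
t=14-18: P3@Q1 runs 4, rem=3, quantum used, demote→Q2. Q0=[] Q1=[] Q2=[P1,P2,P3]
t=18-23: P1@Q2 runs 5, rem=0, completes. Q0=[] Q1=[] Q2=[P2,P3]
t=23-24: P2@Q2 runs 1, rem=0, completes. Q0=[] Q1=[] Q2=[P3]
t=24-27: P3@Q2 runs 3, rem=0, completes. Q0=[] Q1=[] Q2=[]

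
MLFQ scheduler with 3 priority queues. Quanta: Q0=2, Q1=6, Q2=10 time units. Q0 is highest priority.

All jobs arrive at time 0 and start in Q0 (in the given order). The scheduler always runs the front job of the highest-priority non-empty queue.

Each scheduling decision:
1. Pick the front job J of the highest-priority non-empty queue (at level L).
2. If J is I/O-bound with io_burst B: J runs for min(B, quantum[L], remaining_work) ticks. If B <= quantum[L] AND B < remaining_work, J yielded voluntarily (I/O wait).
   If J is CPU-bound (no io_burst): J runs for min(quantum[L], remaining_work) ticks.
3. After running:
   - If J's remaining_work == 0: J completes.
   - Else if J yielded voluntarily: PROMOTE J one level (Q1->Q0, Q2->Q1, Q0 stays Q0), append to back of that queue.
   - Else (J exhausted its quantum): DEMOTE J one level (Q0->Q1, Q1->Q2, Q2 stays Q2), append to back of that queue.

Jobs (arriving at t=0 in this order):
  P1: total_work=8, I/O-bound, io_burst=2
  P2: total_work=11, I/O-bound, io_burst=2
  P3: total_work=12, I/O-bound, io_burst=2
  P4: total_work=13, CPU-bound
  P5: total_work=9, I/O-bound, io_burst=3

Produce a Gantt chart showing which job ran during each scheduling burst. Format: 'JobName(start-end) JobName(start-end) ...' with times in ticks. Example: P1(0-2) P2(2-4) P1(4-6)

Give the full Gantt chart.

t=0-2: P1@Q0 runs 2, rem=6, I/O yield, promote→Q0. Q0=[P2,P3,P4,P5,P1] Q1=[] Q2=[]
t=2-4: P2@Q0 runs 2, rem=9, I/O yield, promote→Q0. Q0=[P3,P4,P5,P1,P2] Q1=[] Q2=[]
t=4-6: P3@Q0 runs 2, rem=10, I/O yield, promote→Q0. Q0=[P4,P5,P1,P2,P3] Q1=[] Q2=[]
t=6-8: P4@Q0 runs 2, rem=11, quantum used, demote→Q1. Q0=[P5,P1,P2,P3] Q1=[P4] Q2=[]
t=8-10: P5@Q0 runs 2, rem=7, quantum used, demote→Q1. Q0=[P1,P2,P3] Q1=[P4,P5] Q2=[]
t=10-12: P1@Q0 runs 2, rem=4, I/O yield, promote→Q0. Q0=[P2,P3,P1] Q1=[P4,P5] Q2=[]
t=12-14: P2@Q0 runs 2, rem=7, I/O yield, promote→Q0. Q0=[P3,P1,P2] Q1=[P4,P5] Q2=[]
t=14-16: P3@Q0 runs 2, rem=8, I/O yield, promote→Q0. Q0=[P1,P2,P3] Q1=[P4,P5] Q2=[]
t=16-18: P1@Q0 runs 2, rem=2, I/O yield, promote→Q0. Q0=[P2,P3,P1] Q1=[P4,P5] Q2=[]
t=18-20: P2@Q0 runs 2, rem=5, I/O yield, promote→Q0. Q0=[P3,P1,P2] Q1=[P4,P5] Q2=[]
t=20-22: P3@Q0 runs 2, rem=6, I/O yield, promote→Q0. Q0=[P1,P2,P3] Q1=[P4,P5] Q2=[]
t=22-24: P1@Q0 runs 2, rem=0, completes. Q0=[P2,P3] Q1=[P4,P5] Q2=[]
t=24-26: P2@Q0 runs 2, rem=3, I/O yield, promote→Q0. Q0=[P3,P2] Q1=[P4,P5] Q2=[]
t=26-28: P3@Q0 runs 2, rem=4, I/O yield, promote→Q0. Q0=[P2,P3] Q1=[P4,P5] Q2=[]
t=28-30: P2@Q0 runs 2, rem=1, I/O yield, promote→Q0. Q0=[P3,P2] Q1=[P4,P5] Q2=[]
t=30-32: P3@Q0 runs 2, rem=2, I/O yield, promote→Q0. Q0=[P2,P3] Q1=[P4,P5] Q2=[]
t=32-33: P2@Q0 runs 1, rem=0, completes. Q0=[P3] Q1=[P4,P5] Q2=[]
t=33-35: P3@Q0 runs 2, rem=0, completes. Q0=[] Q1=[P4,P5] Q2=[]
t=35-41: P4@Q1 runs 6, rem=5, quantum used, demote→Q2. Q0=[] Q1=[P5] Q2=[P4]
t=41-44: P5@Q1 runs 3, rem=4, I/O yield, promote→Q0. Q0=[P5] Q1=[] Q2=[P4]
t=44-46: P5@Q0 runs 2, rem=2, quantum used, demote→Q1. Q0=[] Q1=[P5] Q2=[P4]
t=46-48: P5@Q1 runs 2, rem=0, completes. Q0=[] Q1=[] Q2=[P4]
t=48-53: P4@Q2 runs 5, rem=0, completes. Q0=[] Q1=[] Q2=[]

Answer: P1(0-2) P2(2-4) P3(4-6) P4(6-8) P5(8-10) P1(10-12) P2(12-14) P3(14-16) P1(16-18) P2(18-20) P3(20-22) P1(22-24) P2(24-26) P3(26-28) P2(28-30) P3(30-32) P2(32-33) P3(33-35) P4(35-41) P5(41-44) P5(44-46) P5(46-48) P4(48-53)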